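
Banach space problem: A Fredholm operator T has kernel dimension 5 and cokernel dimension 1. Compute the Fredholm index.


The Fredholm index is defined as ind(T) = dim(ker T) - dim(coker T)
= 5 - 1
= 4

4


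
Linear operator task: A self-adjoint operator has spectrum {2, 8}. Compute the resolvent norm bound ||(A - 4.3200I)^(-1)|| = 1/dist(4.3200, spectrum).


dist(4.3200, {2, 8}) = min(|4.3200 - 2|, |4.3200 - 8|)
= min(2.3200, 3.6800) = 2.3200
Resolvent bound = 1/2.3200 = 0.4310

0.4310


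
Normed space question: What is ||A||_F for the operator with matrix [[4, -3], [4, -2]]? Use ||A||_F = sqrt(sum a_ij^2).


||A||_F^2 = sum a_ij^2
= 4^2 + (-3)^2 + 4^2 + (-2)^2
= 16 + 9 + 16 + 4 = 45
||A||_F = sqrt(45) = 6.7082

6.7082


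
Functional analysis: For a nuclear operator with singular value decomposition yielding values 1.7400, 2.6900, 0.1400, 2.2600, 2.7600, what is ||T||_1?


The nuclear norm is the sum of all singular values.
||T||_1 = 1.7400 + 2.6900 + 0.1400 + 2.2600 + 2.7600
= 9.5900

9.5900


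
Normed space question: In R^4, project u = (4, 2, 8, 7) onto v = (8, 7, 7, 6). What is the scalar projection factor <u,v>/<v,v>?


Computing <u,v> = 4*8 + 2*7 + 8*7 + 7*6 = 144
Computing <v,v> = 8^2 + 7^2 + 7^2 + 6^2 = 198
Projection coefficient = 144/198 = 0.7273

0.7273


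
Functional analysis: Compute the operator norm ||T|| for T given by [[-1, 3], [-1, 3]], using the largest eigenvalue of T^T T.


A^T A = [[2, -6], [-6, 18]]
trace(A^T A) = 20, det(A^T A) = 0
discriminant = 20^2 - 4*0 = 400
Largest eigenvalue of A^T A = (trace + sqrt(disc))/2 = 20.0000
||T|| = sqrt(20.0000) = 4.4721

4.4721


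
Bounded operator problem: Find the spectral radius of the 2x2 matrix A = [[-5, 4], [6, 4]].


For a 2x2 matrix, eigenvalues satisfy lambda^2 - (trace)*lambda + det = 0
trace = -5 + 4 = -1
det = -5*4 - 4*6 = -44
discriminant = (-1)^2 - 4*(-44) = 177
spectral radius = max |eigenvalue| = 7.1521

7.1521


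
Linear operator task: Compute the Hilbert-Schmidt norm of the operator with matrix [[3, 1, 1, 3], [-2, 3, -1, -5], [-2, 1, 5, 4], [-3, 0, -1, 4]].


The Hilbert-Schmidt norm is sqrt(sum of squares of all entries).
Sum of squares = 3^2 + 1^2 + 1^2 + 3^2 + (-2)^2 + 3^2 + (-1)^2 + (-5)^2 + (-2)^2 + 1^2 + 5^2 + 4^2 + (-3)^2 + 0^2 + (-1)^2 + 4^2
= 9 + 1 + 1 + 9 + 4 + 9 + 1 + 25 + 4 + 1 + 25 + 16 + 9 + 0 + 1 + 16 = 131
||T||_HS = sqrt(131) = 11.4455

11.4455


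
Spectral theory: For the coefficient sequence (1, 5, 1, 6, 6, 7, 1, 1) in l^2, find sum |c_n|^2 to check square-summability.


sum |c_n|^2 = 1^2 + 5^2 + 1^2 + 6^2 + 6^2 + 7^2 + 1^2 + 1^2
= 1 + 25 + 1 + 36 + 36 + 49 + 1 + 1
= 150

150


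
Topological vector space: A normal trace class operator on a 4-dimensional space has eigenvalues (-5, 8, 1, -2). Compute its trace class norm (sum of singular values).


For a normal operator, singular values equal |eigenvalues|.
Trace norm = sum |lambda_i| = 5 + 8 + 1 + 2
= 16

16


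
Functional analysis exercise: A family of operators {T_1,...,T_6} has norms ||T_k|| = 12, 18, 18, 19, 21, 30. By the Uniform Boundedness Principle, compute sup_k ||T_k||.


By the Uniform Boundedness Principle, the supremum of norms is finite.
sup_k ||T_k|| = max(12, 18, 18, 19, 21, 30) = 30

30


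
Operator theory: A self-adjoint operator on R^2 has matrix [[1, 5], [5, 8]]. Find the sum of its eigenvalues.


For a self-adjoint (symmetric) matrix, the eigenvalues are real.
The sum of eigenvalues equals the trace of the matrix.
trace = 1 + 8 = 9

9


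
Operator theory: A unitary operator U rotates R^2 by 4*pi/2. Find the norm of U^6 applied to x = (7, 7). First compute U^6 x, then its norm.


U is a rotation by theta = 4*pi/2
U^6 = rotation by 6*theta = 24*pi/2 = 0*pi/2 (mod 2*pi)
cos(0*pi/2) = 1.0000, sin(0*pi/2) = 0.0000
U^6 x = (1.0000 * 7 - 0.0000 * 7, 0.0000 * 7 + 1.0000 * 7)
= (7.0000, 7.0000)
||U^6 x|| = sqrt(7.0000^2 + 7.0000^2) = sqrt(98.0000) = 9.8995

9.8995


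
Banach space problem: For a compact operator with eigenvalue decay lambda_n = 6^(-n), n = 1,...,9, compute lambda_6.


The eigenvalue formula gives lambda_6 = 1/6^6
= 1/46656
= 2.1433e-05

2.1433e-05


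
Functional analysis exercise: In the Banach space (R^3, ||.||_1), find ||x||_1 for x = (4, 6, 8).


The l^1 norm equals the sum of absolute values of all components.
||x||_1 = 4 + 6 + 8
= 18

18.0000


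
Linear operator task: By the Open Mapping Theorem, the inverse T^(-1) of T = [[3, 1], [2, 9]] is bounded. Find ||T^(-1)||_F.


det(T) = 3*9 - 1*2 = 25
T^(-1) = (1/25) * [[9, -1], [-2, 3]] = [[0.3600, -0.0400], [-0.0800, 0.1200]]
||T^(-1)||_F^2 = 0.3600^2 + (-0.0400)^2 + (-0.0800)^2 + 0.1200^2 = 0.1520
||T^(-1)||_F = sqrt(0.1520) = 0.3899

0.3899


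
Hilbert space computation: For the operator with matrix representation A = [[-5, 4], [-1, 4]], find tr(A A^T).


trace(A * A^T) = sum of squares of all entries
= (-5)^2 + 4^2 + (-1)^2 + 4^2
= 25 + 16 + 1 + 16
= 58

58


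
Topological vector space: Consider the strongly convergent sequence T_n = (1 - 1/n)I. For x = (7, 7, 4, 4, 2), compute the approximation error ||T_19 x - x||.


T_19 x - x = (1 - 1/19)x - x = -x/19
||x|| = sqrt(134) = 11.5758
||T_19 x - x|| = ||x||/19 = 11.5758/19 = 0.6093

0.6093


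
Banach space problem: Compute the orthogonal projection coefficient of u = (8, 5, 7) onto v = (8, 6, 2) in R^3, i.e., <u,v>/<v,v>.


Computing <u,v> = 8*8 + 5*6 + 7*2 = 108
Computing <v,v> = 8^2 + 6^2 + 2^2 = 104
Projection coefficient = 108/104 = 1.0385

1.0385


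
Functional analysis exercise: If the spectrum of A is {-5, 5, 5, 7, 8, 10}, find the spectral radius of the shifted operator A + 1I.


Spectrum of A + 1I = {-4, 6, 6, 8, 9, 11}
Spectral radius = max |lambda| over the shifted spectrum
= max(4, 6, 6, 8, 9, 11) = 11

11


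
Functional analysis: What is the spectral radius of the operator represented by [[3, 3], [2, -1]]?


For a 2x2 matrix, eigenvalues satisfy lambda^2 - (trace)*lambda + det = 0
trace = 3 + -1 = 2
det = 3*-1 - 3*2 = -9
discriminant = 2^2 - 4*(-9) = 40
spectral radius = max |eigenvalue| = 4.1623

4.1623


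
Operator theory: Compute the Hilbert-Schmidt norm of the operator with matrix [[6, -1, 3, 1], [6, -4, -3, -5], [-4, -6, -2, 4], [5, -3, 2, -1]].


The Hilbert-Schmidt norm is sqrt(sum of squares of all entries).
Sum of squares = 6^2 + (-1)^2 + 3^2 + 1^2 + 6^2 + (-4)^2 + (-3)^2 + (-5)^2 + (-4)^2 + (-6)^2 + (-2)^2 + 4^2 + 5^2 + (-3)^2 + 2^2 + (-1)^2
= 36 + 1 + 9 + 1 + 36 + 16 + 9 + 25 + 16 + 36 + 4 + 16 + 25 + 9 + 4 + 1 = 244
||T||_HS = sqrt(244) = 15.6205

15.6205


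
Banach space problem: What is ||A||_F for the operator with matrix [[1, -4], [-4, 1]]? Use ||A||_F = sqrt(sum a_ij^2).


||A||_F^2 = sum a_ij^2
= 1^2 + (-4)^2 + (-4)^2 + 1^2
= 1 + 16 + 16 + 1 = 34
||A||_F = sqrt(34) = 5.8310

5.8310


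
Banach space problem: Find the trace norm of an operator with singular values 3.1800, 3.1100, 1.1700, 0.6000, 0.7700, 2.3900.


The nuclear norm is the sum of all singular values.
||T||_1 = 3.1800 + 3.1100 + 1.1700 + 0.6000 + 0.7700 + 2.3900
= 11.2200

11.2200


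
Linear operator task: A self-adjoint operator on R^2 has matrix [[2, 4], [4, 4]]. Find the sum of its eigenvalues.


For a self-adjoint (symmetric) matrix, the eigenvalues are real.
The sum of eigenvalues equals the trace of the matrix.
trace = 2 + 4 = 6

6


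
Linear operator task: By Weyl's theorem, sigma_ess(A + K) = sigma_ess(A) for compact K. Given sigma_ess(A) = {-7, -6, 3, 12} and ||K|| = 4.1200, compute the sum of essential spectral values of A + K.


By Weyl's theorem, the essential spectrum is invariant under compact perturbations.
sigma_ess(A + K) = sigma_ess(A) = {-7, -6, 3, 12}
Sum = -7 + -6 + 3 + 12 = 2

2


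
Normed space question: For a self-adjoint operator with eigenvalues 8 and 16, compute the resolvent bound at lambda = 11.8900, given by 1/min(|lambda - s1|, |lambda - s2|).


dist(11.8900, {8, 16}) = min(|11.8900 - 8|, |11.8900 - 16|)
= min(3.8900, 4.1100) = 3.8900
Resolvent bound = 1/3.8900 = 0.2571

0.2571


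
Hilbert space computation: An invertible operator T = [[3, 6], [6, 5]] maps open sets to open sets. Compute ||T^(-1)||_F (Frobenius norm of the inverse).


det(T) = 3*5 - 6*6 = -21
T^(-1) = (1/-21) * [[5, -6], [-6, 3]] = [[-0.2381, 0.2857], [0.2857, -0.1429]]
||T^(-1)||_F^2 = (-0.2381)^2 + 0.2857^2 + 0.2857^2 + (-0.1429)^2 = 0.2404
||T^(-1)||_F = sqrt(0.2404) = 0.4903

0.4903


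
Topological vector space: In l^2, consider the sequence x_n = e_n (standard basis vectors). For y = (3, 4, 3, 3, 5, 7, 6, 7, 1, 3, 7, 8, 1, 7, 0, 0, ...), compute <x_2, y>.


x_2 = e_2 is the standard basis vector with 1 in position 2.
<x_2, y> = y_2 = 4
As n -> infinity, <x_n, y> -> 0, confirming weak convergence of (x_n) to 0.

4


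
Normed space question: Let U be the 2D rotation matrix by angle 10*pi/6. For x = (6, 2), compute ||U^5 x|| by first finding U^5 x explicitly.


U is a rotation by theta = 10*pi/6
U^5 = rotation by 5*theta = 50*pi/6 = 2*pi/6 (mod 2*pi)
cos(2*pi/6) = 0.5000, sin(2*pi/6) = 0.8660
U^5 x = (0.5000 * 6 - 0.8660 * 2, 0.8660 * 6 + 0.5000 * 2)
= (1.2679, 6.1962)
||U^5 x|| = sqrt(1.2679^2 + 6.1962^2) = sqrt(40.0000) = 6.3246

6.3246


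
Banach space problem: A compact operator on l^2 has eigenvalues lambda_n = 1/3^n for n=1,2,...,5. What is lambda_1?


The eigenvalue formula gives lambda_1 = 1/3^1
= 1/3
= 0.3333

0.3333


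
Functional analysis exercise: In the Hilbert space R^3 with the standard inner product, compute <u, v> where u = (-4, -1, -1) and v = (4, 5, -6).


Computing the standard inner product <u, v> = sum u_i * v_i
= -4*4 + -1*5 + -1*-6
= -16 + -5 + 6
= -15

-15


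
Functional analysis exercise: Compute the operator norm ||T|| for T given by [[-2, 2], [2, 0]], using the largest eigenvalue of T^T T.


A^T A = [[8, -4], [-4, 4]]
trace(A^T A) = 12, det(A^T A) = 16
discriminant = 12^2 - 4*16 = 80
Largest eigenvalue of A^T A = (trace + sqrt(disc))/2 = 10.4721
||T|| = sqrt(10.4721) = 3.2361

3.2361


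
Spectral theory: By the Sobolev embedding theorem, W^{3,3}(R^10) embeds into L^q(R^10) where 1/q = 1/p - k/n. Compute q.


Using the Sobolev embedding formula: 1/q = 1/p - k/n
1/q = 1/3 - 3/10 = 1/30
q = 1/(1/30) = 30

30.0000


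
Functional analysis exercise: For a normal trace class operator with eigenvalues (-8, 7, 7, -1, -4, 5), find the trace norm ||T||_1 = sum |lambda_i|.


For a normal operator, singular values equal |eigenvalues|.
Trace norm = sum |lambda_i| = 8 + 7 + 7 + 1 + 4 + 5
= 32

32


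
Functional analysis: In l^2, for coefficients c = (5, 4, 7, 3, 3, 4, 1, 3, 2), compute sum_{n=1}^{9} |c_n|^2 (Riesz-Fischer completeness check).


sum |c_n|^2 = 5^2 + 4^2 + 7^2 + 3^2 + 3^2 + 4^2 + 1^2 + 3^2 + 2^2
= 25 + 16 + 49 + 9 + 9 + 16 + 1 + 9 + 4
= 138

138


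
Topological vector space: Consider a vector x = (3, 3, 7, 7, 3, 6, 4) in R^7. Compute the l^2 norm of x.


The l^2 norm = (sum |x_i|^2)^(1/2)
Sum of 2th powers = 9 + 9 + 49 + 49 + 9 + 36 + 16 = 177
||x||_2 = (177)^(1/2) = 13.3041

13.3041


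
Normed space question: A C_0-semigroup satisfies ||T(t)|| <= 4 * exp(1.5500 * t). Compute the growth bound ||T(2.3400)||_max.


||T(2.3400)|| <= 4 * exp(1.5500 * 2.3400)
= 4 * exp(3.6270)
= 4 * 37.5998
= 150.3994

150.3994


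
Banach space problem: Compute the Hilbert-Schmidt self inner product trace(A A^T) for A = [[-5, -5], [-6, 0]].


trace(A * A^T) = sum of squares of all entries
= (-5)^2 + (-5)^2 + (-6)^2 + 0^2
= 25 + 25 + 36 + 0
= 86

86


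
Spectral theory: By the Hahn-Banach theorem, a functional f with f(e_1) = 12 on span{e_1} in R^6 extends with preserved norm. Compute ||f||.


The norm of f is given by ||f|| = sup_{||x||=1} |f(x)|.
On span{e_1}, ||e_1|| = 1, so ||f|| = |f(e_1)| / ||e_1||
= |12| / 1 = 12.0000

12.0000


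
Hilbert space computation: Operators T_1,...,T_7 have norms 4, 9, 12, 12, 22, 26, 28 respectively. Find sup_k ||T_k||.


By the Uniform Boundedness Principle, the supremum of norms is finite.
sup_k ||T_k|| = max(4, 9, 12, 12, 22, 26, 28) = 28

28


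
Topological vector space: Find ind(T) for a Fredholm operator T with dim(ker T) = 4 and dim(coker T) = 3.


The Fredholm index is defined as ind(T) = dim(ker T) - dim(coker T)
= 4 - 3
= 1

1


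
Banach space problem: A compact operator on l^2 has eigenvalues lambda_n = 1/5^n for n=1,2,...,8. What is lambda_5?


The eigenvalue formula gives lambda_5 = 1/5^5
= 1/3125
= 3.2000e-04

3.2000e-04


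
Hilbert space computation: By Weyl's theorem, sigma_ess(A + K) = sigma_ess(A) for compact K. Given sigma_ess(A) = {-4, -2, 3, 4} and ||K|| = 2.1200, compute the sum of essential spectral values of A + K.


By Weyl's theorem, the essential spectrum is invariant under compact perturbations.
sigma_ess(A + K) = sigma_ess(A) = {-4, -2, 3, 4}
Sum = -4 + -2 + 3 + 4 = 1

1


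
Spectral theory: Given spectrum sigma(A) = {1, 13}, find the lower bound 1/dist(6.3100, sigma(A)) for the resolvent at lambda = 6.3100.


dist(6.3100, {1, 13}) = min(|6.3100 - 1|, |6.3100 - 13|)
= min(5.3100, 6.6900) = 5.3100
Resolvent bound = 1/5.3100 = 0.1883

0.1883


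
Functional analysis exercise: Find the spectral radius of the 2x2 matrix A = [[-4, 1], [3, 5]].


For a 2x2 matrix, eigenvalues satisfy lambda^2 - (trace)*lambda + det = 0
trace = -4 + 5 = 1
det = -4*5 - 1*3 = -23
discriminant = 1^2 - 4*(-23) = 93
spectral radius = max |eigenvalue| = 5.3218

5.3218


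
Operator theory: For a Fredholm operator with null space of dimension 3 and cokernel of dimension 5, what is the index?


The Fredholm index is defined as ind(T) = dim(ker T) - dim(coker T)
= 3 - 5
= -2

-2


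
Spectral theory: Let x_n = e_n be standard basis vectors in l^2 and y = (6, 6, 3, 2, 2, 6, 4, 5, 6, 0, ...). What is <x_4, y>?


x_4 = e_4 is the standard basis vector with 1 in position 4.
<x_4, y> = y_4 = 2
As n -> infinity, <x_n, y> -> 0, confirming weak convergence of (x_n) to 0.

2


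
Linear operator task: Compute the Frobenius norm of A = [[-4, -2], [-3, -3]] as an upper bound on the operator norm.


||A||_F^2 = sum a_ij^2
= (-4)^2 + (-2)^2 + (-3)^2 + (-3)^2
= 16 + 4 + 9 + 9 = 38
||A||_F = sqrt(38) = 6.1644

6.1644


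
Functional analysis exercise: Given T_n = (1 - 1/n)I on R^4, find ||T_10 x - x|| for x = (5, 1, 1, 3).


T_10 x - x = (1 - 1/10)x - x = -x/10
||x|| = sqrt(36) = 6.0000
||T_10 x - x|| = ||x||/10 = 6.0000/10 = 0.6000

0.6000


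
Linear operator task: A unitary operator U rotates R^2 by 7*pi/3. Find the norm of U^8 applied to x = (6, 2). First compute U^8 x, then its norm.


U is a rotation by theta = 7*pi/3
U^8 = rotation by 8*theta = 56*pi/3 = 2*pi/3 (mod 2*pi)
cos(2*pi/3) = -0.5000, sin(2*pi/3) = 0.8660
U^8 x = (-0.5000 * 6 - 0.8660 * 2, 0.8660 * 6 + -0.5000 * 2)
= (-4.7321, 4.1962)
||U^8 x|| = sqrt((-4.7321)^2 + 4.1962^2) = sqrt(40.0000) = 6.3246

6.3246


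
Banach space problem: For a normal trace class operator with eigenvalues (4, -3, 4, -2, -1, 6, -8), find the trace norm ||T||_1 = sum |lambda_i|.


For a normal operator, singular values equal |eigenvalues|.
Trace norm = sum |lambda_i| = 4 + 3 + 4 + 2 + 1 + 6 + 8
= 28

28


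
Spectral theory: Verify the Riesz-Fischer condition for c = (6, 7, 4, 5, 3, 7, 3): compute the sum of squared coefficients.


sum |c_n|^2 = 6^2 + 7^2 + 4^2 + 5^2 + 3^2 + 7^2 + 3^2
= 36 + 49 + 16 + 25 + 9 + 49 + 9
= 193

193


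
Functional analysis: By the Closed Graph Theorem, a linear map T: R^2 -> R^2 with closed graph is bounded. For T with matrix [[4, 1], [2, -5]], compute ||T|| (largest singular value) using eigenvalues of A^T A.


A^T A = [[20, -6], [-6, 26]]
trace(A^T A) = 46, det(A^T A) = 484
discriminant = 46^2 - 4*484 = 180
Largest eigenvalue of A^T A = (trace + sqrt(disc))/2 = 29.7082
||T|| = sqrt(29.7082) = 5.4505

5.4505


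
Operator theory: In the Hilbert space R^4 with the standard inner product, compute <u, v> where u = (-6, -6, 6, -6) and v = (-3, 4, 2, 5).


Computing the standard inner product <u, v> = sum u_i * v_i
= -6*-3 + -6*4 + 6*2 + -6*5
= 18 + -24 + 12 + -30
= -24

-24


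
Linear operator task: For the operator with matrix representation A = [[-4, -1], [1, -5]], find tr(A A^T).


trace(A * A^T) = sum of squares of all entries
= (-4)^2 + (-1)^2 + 1^2 + (-5)^2
= 16 + 1 + 1 + 25
= 43

43


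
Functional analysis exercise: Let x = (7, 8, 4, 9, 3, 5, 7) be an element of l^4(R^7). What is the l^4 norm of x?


The l^4 norm = (sum |x_i|^4)^(1/4)
Sum of 4th powers = 2401 + 4096 + 256 + 6561 + 81 + 625 + 2401 = 16421
||x||_4 = (16421)^(1/4) = 11.3201

11.3201


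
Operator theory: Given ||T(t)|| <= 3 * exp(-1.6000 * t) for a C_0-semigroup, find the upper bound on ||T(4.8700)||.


||T(4.8700)|| <= 3 * exp(-1.6000 * 4.8700)
= 3 * exp(-7.7920)
= 3 * 4.1303e-04
= 0.0012

0.0012


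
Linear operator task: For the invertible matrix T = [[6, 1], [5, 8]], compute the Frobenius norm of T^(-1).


det(T) = 6*8 - 1*5 = 43
T^(-1) = (1/43) * [[8, -1], [-5, 6]] = [[0.1860, -0.0233], [-0.1163, 0.1395]]
||T^(-1)||_F^2 = 0.1860^2 + (-0.0233)^2 + (-0.1163)^2 + 0.1395^2 = 0.0681
||T^(-1)||_F = sqrt(0.0681) = 0.2610

0.2610


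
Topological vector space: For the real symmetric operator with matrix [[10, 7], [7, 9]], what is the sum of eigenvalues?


For a self-adjoint (symmetric) matrix, the eigenvalues are real.
The sum of eigenvalues equals the trace of the matrix.
trace = 10 + 9 = 19

19


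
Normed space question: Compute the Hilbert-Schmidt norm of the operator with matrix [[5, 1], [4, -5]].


The Hilbert-Schmidt norm is sqrt(sum of squares of all entries).
Sum of squares = 5^2 + 1^2 + 4^2 + (-5)^2
= 25 + 1 + 16 + 25 = 67
||T||_HS = sqrt(67) = 8.1854

8.1854


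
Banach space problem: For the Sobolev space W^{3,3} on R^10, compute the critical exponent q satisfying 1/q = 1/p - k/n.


Using the Sobolev embedding formula: 1/q = 1/p - k/n
1/q = 1/3 - 3/10 = 1/30
q = 1/(1/30) = 30

30.0000


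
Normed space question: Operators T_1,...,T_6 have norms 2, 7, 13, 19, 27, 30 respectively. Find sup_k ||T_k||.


By the Uniform Boundedness Principle, the supremum of norms is finite.
sup_k ||T_k|| = max(2, 7, 13, 19, 27, 30) = 30

30


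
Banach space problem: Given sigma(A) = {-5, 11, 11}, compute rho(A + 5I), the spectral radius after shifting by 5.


Spectrum of A + 5I = {0, 16, 16}
Spectral radius = max |lambda| over the shifted spectrum
= max(0, 16, 16) = 16

16


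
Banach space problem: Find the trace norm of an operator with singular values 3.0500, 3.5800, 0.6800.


The nuclear norm is the sum of all singular values.
||T||_1 = 3.0500 + 3.5800 + 0.6800
= 7.3100

7.3100


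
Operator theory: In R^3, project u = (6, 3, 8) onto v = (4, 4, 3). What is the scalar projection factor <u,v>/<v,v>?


Computing <u,v> = 6*4 + 3*4 + 8*3 = 60
Computing <v,v> = 4^2 + 4^2 + 3^2 = 41
Projection coefficient = 60/41 = 1.4634

1.4634


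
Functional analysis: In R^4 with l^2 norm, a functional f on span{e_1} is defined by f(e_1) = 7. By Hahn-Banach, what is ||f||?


The norm of f is given by ||f|| = sup_{||x||=1} |f(x)|.
On span{e_1}, ||e_1|| = 1, so ||f|| = |f(e_1)| / ||e_1||
= |7| / 1 = 7.0000

7.0000


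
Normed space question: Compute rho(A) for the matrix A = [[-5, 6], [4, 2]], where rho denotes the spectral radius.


For a 2x2 matrix, eigenvalues satisfy lambda^2 - (trace)*lambda + det = 0
trace = -5 + 2 = -3
det = -5*2 - 6*4 = -34
discriminant = (-3)^2 - 4*(-34) = 145
spectral radius = max |eigenvalue| = 7.5208

7.5208


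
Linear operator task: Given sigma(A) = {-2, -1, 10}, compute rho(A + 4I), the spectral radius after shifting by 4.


Spectrum of A + 4I = {2, 3, 14}
Spectral radius = max |lambda| over the shifted spectrum
= max(2, 3, 14) = 14

14


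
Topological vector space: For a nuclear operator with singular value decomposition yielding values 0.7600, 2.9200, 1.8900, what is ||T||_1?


The nuclear norm is the sum of all singular values.
||T||_1 = 0.7600 + 2.9200 + 1.8900
= 5.5700

5.5700


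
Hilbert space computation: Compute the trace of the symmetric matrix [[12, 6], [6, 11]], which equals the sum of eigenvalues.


For a self-adjoint (symmetric) matrix, the eigenvalues are real.
The sum of eigenvalues equals the trace of the matrix.
trace = 12 + 11 = 23

23


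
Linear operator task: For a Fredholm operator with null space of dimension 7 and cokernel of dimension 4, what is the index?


The Fredholm index is defined as ind(T) = dim(ker T) - dim(coker T)
= 7 - 4
= 3

3


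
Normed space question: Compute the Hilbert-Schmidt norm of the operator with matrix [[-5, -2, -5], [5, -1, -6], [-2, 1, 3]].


The Hilbert-Schmidt norm is sqrt(sum of squares of all entries).
Sum of squares = (-5)^2 + (-2)^2 + (-5)^2 + 5^2 + (-1)^2 + (-6)^2 + (-2)^2 + 1^2 + 3^2
= 25 + 4 + 25 + 25 + 1 + 36 + 4 + 1 + 9 = 130
||T||_HS = sqrt(130) = 11.4018

11.4018


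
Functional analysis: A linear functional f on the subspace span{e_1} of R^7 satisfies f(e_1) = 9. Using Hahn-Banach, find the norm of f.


The norm of f is given by ||f|| = sup_{||x||=1} |f(x)|.
On span{e_1}, ||e_1|| = 1, so ||f|| = |f(e_1)| / ||e_1||
= |9| / 1 = 9.0000

9.0000


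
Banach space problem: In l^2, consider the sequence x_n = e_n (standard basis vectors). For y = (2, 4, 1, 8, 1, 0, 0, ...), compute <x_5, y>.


x_5 = e_5 is the standard basis vector with 1 in position 5.
<x_5, y> = y_5 = 1
As n -> infinity, <x_n, y> -> 0, confirming weak convergence of (x_n) to 0.

1


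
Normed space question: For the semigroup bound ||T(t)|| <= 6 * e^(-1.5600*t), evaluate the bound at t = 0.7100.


||T(0.7100)|| <= 6 * exp(-1.5600 * 0.7100)
= 6 * exp(-1.1076)
= 6 * 0.3304
= 1.9821

1.9821


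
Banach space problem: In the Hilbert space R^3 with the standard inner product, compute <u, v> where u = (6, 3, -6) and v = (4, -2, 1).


Computing the standard inner product <u, v> = sum u_i * v_i
= 6*4 + 3*-2 + -6*1
= 24 + -6 + -6
= 12

12


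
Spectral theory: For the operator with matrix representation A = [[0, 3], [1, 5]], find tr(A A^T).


trace(A * A^T) = sum of squares of all entries
= 0^2 + 3^2 + 1^2 + 5^2
= 0 + 9 + 1 + 25
= 35

35


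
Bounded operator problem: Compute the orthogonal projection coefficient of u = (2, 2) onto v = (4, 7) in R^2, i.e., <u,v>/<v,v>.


Computing <u,v> = 2*4 + 2*7 = 22
Computing <v,v> = 4^2 + 7^2 = 65
Projection coefficient = 22/65 = 0.3385

0.3385


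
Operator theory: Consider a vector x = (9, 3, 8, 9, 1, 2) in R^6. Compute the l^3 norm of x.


The l^3 norm = (sum |x_i|^3)^(1/3)
Sum of 3th powers = 729 + 27 + 512 + 729 + 1 + 8 = 2006
||x||_3 = (2006)^(1/3) = 12.6118

12.6118


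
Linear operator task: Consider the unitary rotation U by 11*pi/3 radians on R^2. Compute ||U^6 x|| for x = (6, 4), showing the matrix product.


U is a rotation by theta = 11*pi/3
U^6 = rotation by 6*theta = 66*pi/3 = 0*pi/3 (mod 2*pi)
cos(0*pi/3) = 1.0000, sin(0*pi/3) = 0.0000
U^6 x = (1.0000 * 6 - 0.0000 * 4, 0.0000 * 6 + 1.0000 * 4)
= (6.0000, 4.0000)
||U^6 x|| = sqrt(6.0000^2 + 4.0000^2) = sqrt(52.0000) = 7.2111

7.2111


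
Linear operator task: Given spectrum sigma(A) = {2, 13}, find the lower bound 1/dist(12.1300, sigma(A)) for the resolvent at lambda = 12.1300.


dist(12.1300, {2, 13}) = min(|12.1300 - 2|, |12.1300 - 13|)
= min(10.1300, 0.8700) = 0.8700
Resolvent bound = 1/0.8700 = 1.1494

1.1494


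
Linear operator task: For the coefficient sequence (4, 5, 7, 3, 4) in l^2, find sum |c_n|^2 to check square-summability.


sum |c_n|^2 = 4^2 + 5^2 + 7^2 + 3^2 + 4^2
= 16 + 25 + 49 + 9 + 16
= 115

115


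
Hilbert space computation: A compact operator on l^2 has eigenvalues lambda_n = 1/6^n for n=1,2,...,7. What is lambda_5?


The eigenvalue formula gives lambda_5 = 1/6^5
= 1/7776
= 1.2860e-04

1.2860e-04


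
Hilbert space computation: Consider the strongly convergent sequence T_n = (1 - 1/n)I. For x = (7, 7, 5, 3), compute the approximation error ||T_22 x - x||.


T_22 x - x = (1 - 1/22)x - x = -x/22
||x|| = sqrt(132) = 11.4891
||T_22 x - x|| = ||x||/22 = 11.4891/22 = 0.5222

0.5222


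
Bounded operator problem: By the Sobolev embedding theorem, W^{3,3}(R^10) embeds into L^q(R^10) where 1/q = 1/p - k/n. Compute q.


Using the Sobolev embedding formula: 1/q = 1/p - k/n
1/q = 1/3 - 3/10 = 1/30
q = 1/(1/30) = 30

30.0000


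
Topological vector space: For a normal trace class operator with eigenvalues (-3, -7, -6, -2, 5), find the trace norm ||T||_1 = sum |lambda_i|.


For a normal operator, singular values equal |eigenvalues|.
Trace norm = sum |lambda_i| = 3 + 7 + 6 + 2 + 5
= 23

23


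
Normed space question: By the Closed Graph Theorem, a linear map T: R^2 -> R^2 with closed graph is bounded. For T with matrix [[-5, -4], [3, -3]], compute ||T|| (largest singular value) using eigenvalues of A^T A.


A^T A = [[34, 11], [11, 25]]
trace(A^T A) = 59, det(A^T A) = 729
discriminant = 59^2 - 4*729 = 565
Largest eigenvalue of A^T A = (trace + sqrt(disc))/2 = 41.3849
||T|| = sqrt(41.3849) = 6.4331

6.4331


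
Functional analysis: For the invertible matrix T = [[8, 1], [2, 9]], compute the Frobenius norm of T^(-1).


det(T) = 8*9 - 1*2 = 70
T^(-1) = (1/70) * [[9, -1], [-2, 8]] = [[0.1286, -0.0143], [-0.0286, 0.1143]]
||T^(-1)||_F^2 = 0.1286^2 + (-0.0143)^2 + (-0.0286)^2 + 0.1143^2 = 0.0306
||T^(-1)||_F = sqrt(0.0306) = 0.1750

0.1750


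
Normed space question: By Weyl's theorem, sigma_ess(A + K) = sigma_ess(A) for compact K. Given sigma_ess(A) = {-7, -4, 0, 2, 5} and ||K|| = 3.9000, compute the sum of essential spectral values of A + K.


By Weyl's theorem, the essential spectrum is invariant under compact perturbations.
sigma_ess(A + K) = sigma_ess(A) = {-7, -4, 0, 2, 5}
Sum = -7 + -4 + 0 + 2 + 5 = -4

-4


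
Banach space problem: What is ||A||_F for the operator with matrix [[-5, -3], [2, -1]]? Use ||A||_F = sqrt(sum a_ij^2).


||A||_F^2 = sum a_ij^2
= (-5)^2 + (-3)^2 + 2^2 + (-1)^2
= 25 + 9 + 4 + 1 = 39
||A||_F = sqrt(39) = 6.2450

6.2450


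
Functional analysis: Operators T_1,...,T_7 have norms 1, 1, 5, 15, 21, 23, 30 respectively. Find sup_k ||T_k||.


By the Uniform Boundedness Principle, the supremum of norms is finite.
sup_k ||T_k|| = max(1, 1, 5, 15, 21, 23, 30) = 30

30


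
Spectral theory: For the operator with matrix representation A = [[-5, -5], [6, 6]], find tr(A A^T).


trace(A * A^T) = sum of squares of all entries
= (-5)^2 + (-5)^2 + 6^2 + 6^2
= 25 + 25 + 36 + 36
= 122

122


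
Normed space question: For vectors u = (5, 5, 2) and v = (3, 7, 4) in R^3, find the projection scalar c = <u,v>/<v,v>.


Computing <u,v> = 5*3 + 5*7 + 2*4 = 58
Computing <v,v> = 3^2 + 7^2 + 4^2 = 74
Projection coefficient = 58/74 = 0.7838

0.7838


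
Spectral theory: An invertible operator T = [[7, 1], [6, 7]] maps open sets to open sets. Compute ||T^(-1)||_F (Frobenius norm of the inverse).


det(T) = 7*7 - 1*6 = 43
T^(-1) = (1/43) * [[7, -1], [-6, 7]] = [[0.1628, -0.0233], [-0.1395, 0.1628]]
||T^(-1)||_F^2 = 0.1628^2 + (-0.0233)^2 + (-0.1395)^2 + 0.1628^2 = 0.0730
||T^(-1)||_F = sqrt(0.0730) = 0.2702

0.2702


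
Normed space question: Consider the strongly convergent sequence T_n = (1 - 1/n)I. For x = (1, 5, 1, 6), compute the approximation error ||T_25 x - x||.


T_25 x - x = (1 - 1/25)x - x = -x/25
||x|| = sqrt(63) = 7.9373
||T_25 x - x|| = ||x||/25 = 7.9373/25 = 0.3175

0.3175


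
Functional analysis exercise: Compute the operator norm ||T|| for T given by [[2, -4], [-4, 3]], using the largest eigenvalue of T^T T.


A^T A = [[20, -20], [-20, 25]]
trace(A^T A) = 45, det(A^T A) = 100
discriminant = 45^2 - 4*100 = 1625
Largest eigenvalue of A^T A = (trace + sqrt(disc))/2 = 42.6556
||T|| = sqrt(42.6556) = 6.5311

6.5311


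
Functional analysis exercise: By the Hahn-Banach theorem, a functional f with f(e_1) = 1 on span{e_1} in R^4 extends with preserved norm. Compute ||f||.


The norm of f is given by ||f|| = sup_{||x||=1} |f(x)|.
On span{e_1}, ||e_1|| = 1, so ||f|| = |f(e_1)| / ||e_1||
= |1| / 1 = 1.0000

1.0000


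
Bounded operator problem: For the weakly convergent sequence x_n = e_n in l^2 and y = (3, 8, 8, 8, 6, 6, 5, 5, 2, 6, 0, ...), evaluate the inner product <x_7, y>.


x_7 = e_7 is the standard basis vector with 1 in position 7.
<x_7, y> = y_7 = 5
As n -> infinity, <x_n, y> -> 0, confirming weak convergence of (x_n) to 0.

5


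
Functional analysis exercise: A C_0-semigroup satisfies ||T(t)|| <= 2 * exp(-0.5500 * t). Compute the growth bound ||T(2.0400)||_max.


||T(2.0400)|| <= 2 * exp(-0.5500 * 2.0400)
= 2 * exp(-1.1220)
= 2 * 0.3256
= 0.6513

0.6513


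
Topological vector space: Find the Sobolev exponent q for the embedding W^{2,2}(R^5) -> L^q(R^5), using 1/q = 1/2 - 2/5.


Using the Sobolev embedding formula: 1/q = 1/p - k/n
1/q = 1/2 - 2/5 = 1/10
q = 1/(1/10) = 10

10.0000


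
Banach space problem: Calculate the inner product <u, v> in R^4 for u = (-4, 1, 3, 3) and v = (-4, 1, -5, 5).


Computing the standard inner product <u, v> = sum u_i * v_i
= -4*-4 + 1*1 + 3*-5 + 3*5
= 16 + 1 + -15 + 15
= 17

17


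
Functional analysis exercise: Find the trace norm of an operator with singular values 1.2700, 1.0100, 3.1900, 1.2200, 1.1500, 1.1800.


The nuclear norm is the sum of all singular values.
||T||_1 = 1.2700 + 1.0100 + 3.1900 + 1.2200 + 1.1500 + 1.1800
= 9.0200

9.0200


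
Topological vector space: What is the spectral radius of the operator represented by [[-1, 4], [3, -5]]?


For a 2x2 matrix, eigenvalues satisfy lambda^2 - (trace)*lambda + det = 0
trace = -1 + -5 = -6
det = -1*-5 - 4*3 = -7
discriminant = (-6)^2 - 4*(-7) = 64
spectral radius = max |eigenvalue| = 7.0000

7.0000


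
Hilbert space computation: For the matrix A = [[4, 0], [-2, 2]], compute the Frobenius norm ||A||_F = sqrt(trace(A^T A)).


||A||_F^2 = sum a_ij^2
= 4^2 + 0^2 + (-2)^2 + 2^2
= 16 + 0 + 4 + 4 = 24
||A||_F = sqrt(24) = 4.8990

4.8990


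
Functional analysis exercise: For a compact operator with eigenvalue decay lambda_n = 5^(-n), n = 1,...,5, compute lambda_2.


The eigenvalue formula gives lambda_2 = 1/5^2
= 1/25
= 0.0400

0.0400


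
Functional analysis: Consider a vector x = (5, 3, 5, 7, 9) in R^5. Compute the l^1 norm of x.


The l^1 norm equals the sum of absolute values of all components.
||x||_1 = 5 + 3 + 5 + 7 + 9
= 29

29.0000


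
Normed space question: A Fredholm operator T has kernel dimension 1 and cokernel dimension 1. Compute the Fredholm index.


The Fredholm index is defined as ind(T) = dim(ker T) - dim(coker T)
= 1 - 1
= 0

0


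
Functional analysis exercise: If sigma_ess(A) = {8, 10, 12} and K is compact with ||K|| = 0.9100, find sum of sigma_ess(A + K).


By Weyl's theorem, the essential spectrum is invariant under compact perturbations.
sigma_ess(A + K) = sigma_ess(A) = {8, 10, 12}
Sum = 8 + 10 + 12 = 30

30


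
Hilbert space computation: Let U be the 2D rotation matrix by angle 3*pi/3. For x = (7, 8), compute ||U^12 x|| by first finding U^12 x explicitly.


U is a rotation by theta = 3*pi/3
U^12 = rotation by 12*theta = 36*pi/3 = 0*pi/3 (mod 2*pi)
cos(0*pi/3) = 1.0000, sin(0*pi/3) = 0.0000
U^12 x = (1.0000 * 7 - 0.0000 * 8, 0.0000 * 7 + 1.0000 * 8)
= (7.0000, 8.0000)
||U^12 x|| = sqrt(7.0000^2 + 8.0000^2) = sqrt(113.0000) = 10.6301

10.6301


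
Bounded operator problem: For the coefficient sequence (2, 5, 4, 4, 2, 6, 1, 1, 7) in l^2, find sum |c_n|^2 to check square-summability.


sum |c_n|^2 = 2^2 + 5^2 + 4^2 + 4^2 + 2^2 + 6^2 + 1^2 + 1^2 + 7^2
= 4 + 25 + 16 + 16 + 4 + 36 + 1 + 1 + 49
= 152

152


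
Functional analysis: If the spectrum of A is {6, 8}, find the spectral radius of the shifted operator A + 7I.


Spectrum of A + 7I = {13, 15}
Spectral radius = max |lambda| over the shifted spectrum
= max(13, 15) = 15

15


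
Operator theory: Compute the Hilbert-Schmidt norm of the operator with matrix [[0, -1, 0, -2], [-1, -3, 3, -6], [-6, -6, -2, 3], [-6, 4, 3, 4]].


The Hilbert-Schmidt norm is sqrt(sum of squares of all entries).
Sum of squares = 0^2 + (-1)^2 + 0^2 + (-2)^2 + (-1)^2 + (-3)^2 + 3^2 + (-6)^2 + (-6)^2 + (-6)^2 + (-2)^2 + 3^2 + (-6)^2 + 4^2 + 3^2 + 4^2
= 0 + 1 + 0 + 4 + 1 + 9 + 9 + 36 + 36 + 36 + 4 + 9 + 36 + 16 + 9 + 16 = 222
||T||_HS = sqrt(222) = 14.8997

14.8997


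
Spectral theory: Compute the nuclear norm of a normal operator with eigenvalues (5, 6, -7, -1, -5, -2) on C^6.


For a normal operator, singular values equal |eigenvalues|.
Trace norm = sum |lambda_i| = 5 + 6 + 7 + 1 + 5 + 2
= 26

26


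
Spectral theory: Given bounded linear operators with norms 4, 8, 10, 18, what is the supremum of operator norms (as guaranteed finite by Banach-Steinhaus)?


By the Uniform Boundedness Principle, the supremum of norms is finite.
sup_k ||T_k|| = max(4, 8, 10, 18) = 18

18


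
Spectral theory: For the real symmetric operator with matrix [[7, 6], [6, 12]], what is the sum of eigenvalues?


For a self-adjoint (symmetric) matrix, the eigenvalues are real.
The sum of eigenvalues equals the trace of the matrix.
trace = 7 + 12 = 19

19


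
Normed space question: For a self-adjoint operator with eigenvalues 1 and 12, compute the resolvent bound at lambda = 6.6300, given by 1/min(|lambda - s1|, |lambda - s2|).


dist(6.6300, {1, 12}) = min(|6.6300 - 1|, |6.6300 - 12|)
= min(5.6300, 5.3700) = 5.3700
Resolvent bound = 1/5.3700 = 0.1862

0.1862


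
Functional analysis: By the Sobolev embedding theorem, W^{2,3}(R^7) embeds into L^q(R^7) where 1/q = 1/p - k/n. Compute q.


Using the Sobolev embedding formula: 1/q = 1/p - k/n
1/q = 1/3 - 2/7 = 1/21
q = 1/(1/21) = 21

21.0000


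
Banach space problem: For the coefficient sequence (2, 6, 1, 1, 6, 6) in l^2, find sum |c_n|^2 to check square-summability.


sum |c_n|^2 = 2^2 + 6^2 + 1^2 + 1^2 + 6^2 + 6^2
= 4 + 36 + 1 + 1 + 36 + 36
= 114

114


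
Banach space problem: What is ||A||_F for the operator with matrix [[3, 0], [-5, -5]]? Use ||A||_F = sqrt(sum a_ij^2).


||A||_F^2 = sum a_ij^2
= 3^2 + 0^2 + (-5)^2 + (-5)^2
= 9 + 0 + 25 + 25 = 59
||A||_F = sqrt(59) = 7.6811

7.6811


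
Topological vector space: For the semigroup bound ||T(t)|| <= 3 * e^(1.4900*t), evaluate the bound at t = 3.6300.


||T(3.6300)|| <= 3 * exp(1.4900 * 3.6300)
= 3 * exp(5.4087)
= 3 * 223.3411
= 670.0232

670.0232


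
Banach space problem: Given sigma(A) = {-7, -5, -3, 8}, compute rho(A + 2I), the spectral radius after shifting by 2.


Spectrum of A + 2I = {-5, -3, -1, 10}
Spectral radius = max |lambda| over the shifted spectrum
= max(5, 3, 1, 10) = 10

10


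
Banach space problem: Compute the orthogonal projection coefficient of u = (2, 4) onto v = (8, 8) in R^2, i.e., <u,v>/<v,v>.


Computing <u,v> = 2*8 + 4*8 = 48
Computing <v,v> = 8^2 + 8^2 = 128
Projection coefficient = 48/128 = 0.3750

0.3750


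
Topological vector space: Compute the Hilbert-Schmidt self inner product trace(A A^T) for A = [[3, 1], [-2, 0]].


trace(A * A^T) = sum of squares of all entries
= 3^2 + 1^2 + (-2)^2 + 0^2
= 9 + 1 + 4 + 0
= 14

14


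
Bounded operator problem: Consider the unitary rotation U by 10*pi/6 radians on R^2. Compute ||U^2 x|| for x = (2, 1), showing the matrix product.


U is a rotation by theta = 10*pi/6
U^2 = rotation by 2*theta = 20*pi/6 = 8*pi/6 (mod 2*pi)
cos(8*pi/6) = -0.5000, sin(8*pi/6) = -0.8660
U^2 x = (-0.5000 * 2 - -0.8660 * 1, -0.8660 * 2 + -0.5000 * 1)
= (-0.1340, -2.2321)
||U^2 x|| = sqrt((-0.1340)^2 + (-2.2321)^2) = sqrt(5.0000) = 2.2361

2.2361


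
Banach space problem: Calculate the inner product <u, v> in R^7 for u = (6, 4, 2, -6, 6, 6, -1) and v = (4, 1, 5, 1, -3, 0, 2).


Computing the standard inner product <u, v> = sum u_i * v_i
= 6*4 + 4*1 + 2*5 + -6*1 + 6*-3 + 6*0 + -1*2
= 24 + 4 + 10 + -6 + -18 + 0 + -2
= 12

12


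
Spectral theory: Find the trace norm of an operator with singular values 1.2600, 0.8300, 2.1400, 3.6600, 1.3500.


The nuclear norm is the sum of all singular values.
||T||_1 = 1.2600 + 0.8300 + 2.1400 + 3.6600 + 1.3500
= 9.2400

9.2400


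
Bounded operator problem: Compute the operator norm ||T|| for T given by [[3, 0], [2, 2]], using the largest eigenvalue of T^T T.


A^T A = [[13, 4], [4, 4]]
trace(A^T A) = 17, det(A^T A) = 36
discriminant = 17^2 - 4*36 = 145
Largest eigenvalue of A^T A = (trace + sqrt(disc))/2 = 14.5208
||T|| = sqrt(14.5208) = 3.8106

3.8106


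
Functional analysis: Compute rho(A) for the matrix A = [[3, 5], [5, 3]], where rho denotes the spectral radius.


For a 2x2 matrix, eigenvalues satisfy lambda^2 - (trace)*lambda + det = 0
trace = 3 + 3 = 6
det = 3*3 - 5*5 = -16
discriminant = 6^2 - 4*(-16) = 100
spectral radius = max |eigenvalue| = 8.0000

8.0000


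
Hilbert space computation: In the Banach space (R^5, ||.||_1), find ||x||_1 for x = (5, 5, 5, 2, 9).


The l^1 norm equals the sum of absolute values of all components.
||x||_1 = 5 + 5 + 5 + 2 + 9
= 26

26.0000


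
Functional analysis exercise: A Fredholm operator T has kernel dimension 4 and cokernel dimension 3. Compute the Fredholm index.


The Fredholm index is defined as ind(T) = dim(ker T) - dim(coker T)
= 4 - 3
= 1

1


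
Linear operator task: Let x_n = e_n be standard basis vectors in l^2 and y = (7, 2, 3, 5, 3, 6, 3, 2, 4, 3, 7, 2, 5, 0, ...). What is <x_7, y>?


x_7 = e_7 is the standard basis vector with 1 in position 7.
<x_7, y> = y_7 = 3
As n -> infinity, <x_n, y> -> 0, confirming weak convergence of (x_n) to 0.

3


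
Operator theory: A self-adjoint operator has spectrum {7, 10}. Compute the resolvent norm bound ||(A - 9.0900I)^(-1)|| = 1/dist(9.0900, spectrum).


dist(9.0900, {7, 10}) = min(|9.0900 - 7|, |9.0900 - 10|)
= min(2.0900, 0.9100) = 0.9100
Resolvent bound = 1/0.9100 = 1.0989

1.0989


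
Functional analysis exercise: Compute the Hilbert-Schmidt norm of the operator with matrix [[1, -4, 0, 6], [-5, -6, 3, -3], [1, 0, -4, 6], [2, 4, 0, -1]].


The Hilbert-Schmidt norm is sqrt(sum of squares of all entries).
Sum of squares = 1^2 + (-4)^2 + 0^2 + 6^2 + (-5)^2 + (-6)^2 + 3^2 + (-3)^2 + 1^2 + 0^2 + (-4)^2 + 6^2 + 2^2 + 4^2 + 0^2 + (-1)^2
= 1 + 16 + 0 + 36 + 25 + 36 + 9 + 9 + 1 + 0 + 16 + 36 + 4 + 16 + 0 + 1 = 206
||T||_HS = sqrt(206) = 14.3527

14.3527


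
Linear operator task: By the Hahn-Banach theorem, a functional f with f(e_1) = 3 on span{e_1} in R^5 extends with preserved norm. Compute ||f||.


The norm of f is given by ||f|| = sup_{||x||=1} |f(x)|.
On span{e_1}, ||e_1|| = 1, so ||f|| = |f(e_1)| / ||e_1||
= |3| / 1 = 3.0000

3.0000


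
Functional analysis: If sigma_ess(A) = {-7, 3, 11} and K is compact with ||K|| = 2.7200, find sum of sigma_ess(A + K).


By Weyl's theorem, the essential spectrum is invariant under compact perturbations.
sigma_ess(A + K) = sigma_ess(A) = {-7, 3, 11}
Sum = -7 + 3 + 11 = 7

7


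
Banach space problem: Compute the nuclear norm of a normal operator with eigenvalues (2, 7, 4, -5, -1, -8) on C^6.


For a normal operator, singular values equal |eigenvalues|.
Trace norm = sum |lambda_i| = 2 + 7 + 4 + 5 + 1 + 8
= 27

27


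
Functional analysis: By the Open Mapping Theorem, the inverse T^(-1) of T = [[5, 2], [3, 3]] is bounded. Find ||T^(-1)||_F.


det(T) = 5*3 - 2*3 = 9
T^(-1) = (1/9) * [[3, -2], [-3, 5]] = [[0.3333, -0.2222], [-0.3333, 0.5556]]
||T^(-1)||_F^2 = 0.3333^2 + (-0.2222)^2 + (-0.3333)^2 + 0.5556^2 = 0.5802
||T^(-1)||_F = sqrt(0.5802) = 0.7617

0.7617


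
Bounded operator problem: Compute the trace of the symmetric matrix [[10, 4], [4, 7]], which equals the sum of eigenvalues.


For a self-adjoint (symmetric) matrix, the eigenvalues are real.
The sum of eigenvalues equals the trace of the matrix.
trace = 10 + 7 = 17

17


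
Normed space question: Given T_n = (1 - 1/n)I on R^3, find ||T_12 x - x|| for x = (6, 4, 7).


T_12 x - x = (1 - 1/12)x - x = -x/12
||x|| = sqrt(101) = 10.0499
||T_12 x - x|| = ||x||/12 = 10.0499/12 = 0.8375

0.8375
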